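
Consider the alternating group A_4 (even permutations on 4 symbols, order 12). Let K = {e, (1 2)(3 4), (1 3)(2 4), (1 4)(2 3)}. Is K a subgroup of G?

Yes

|K| = 4 divides |G| = 12, consistent with Lagrange.
K contains the identity, every element's inverse is in K, and K is closed under ∘: it is a subgroup.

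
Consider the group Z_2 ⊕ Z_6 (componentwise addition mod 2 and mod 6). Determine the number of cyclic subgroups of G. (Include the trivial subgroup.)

A cyclic subgroup of order d is generated by each of its φ(d) elements of order d, so the cyclic subgroups of order d number (#elements of order d)/φ(d).
Cyclic subgroups by order — order 1: 1; order 2: 3; order 3: 1; order 6: 3.
Total: 8.

8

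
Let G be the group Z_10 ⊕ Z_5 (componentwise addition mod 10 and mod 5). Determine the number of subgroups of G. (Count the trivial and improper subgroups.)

16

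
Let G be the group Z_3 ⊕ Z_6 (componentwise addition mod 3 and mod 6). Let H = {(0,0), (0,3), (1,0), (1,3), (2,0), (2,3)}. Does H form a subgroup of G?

|H| = 6 divides |G| = 18, consistent with Lagrange.
H contains the identity, every element's inverse is in H, and H is closed under +: it is a subgroup.
In fact H = ⟨(2,3)⟩.

Yes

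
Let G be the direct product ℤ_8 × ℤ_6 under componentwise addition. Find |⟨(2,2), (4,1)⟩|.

24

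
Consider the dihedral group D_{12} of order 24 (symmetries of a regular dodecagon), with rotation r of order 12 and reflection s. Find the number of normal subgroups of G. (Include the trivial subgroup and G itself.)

G has 34 subgroups. Checking conjugation-invariance by order — order 1: 1/1 normal; order 2: 1/13 normal; order 3: 1/1 normal; order 4: 1/7 normal; order 6: 1/5 normal; order 8: 0/3 normal; order 12: 3/3 normal; order 24: 1/1 normal.
Total normal subgroups: 9.

9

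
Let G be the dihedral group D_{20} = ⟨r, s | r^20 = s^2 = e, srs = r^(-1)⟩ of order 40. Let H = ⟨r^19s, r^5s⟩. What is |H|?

|⟨r^19s⟩| = 2 and |⟨r^5s⟩| = 2, so |H| is a multiple of lcm(2, 2) = 2 and divides |G| = 40.
Closing under the operation: H = {e, r^2, r^4, r^6, r^8, r^10, r^12, r^14, r^16, r^18, rs, r^3s, r^5s, r^7s, r^9s, r^11s, r^13s, r^15s, r^17s, r^19s}, so |H| = 20.

20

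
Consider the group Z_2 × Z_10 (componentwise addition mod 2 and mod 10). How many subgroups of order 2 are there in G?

|G| = 20 and 2 | 20, so subgroups of order 2 are possible by Lagrange.
The subgroups of order 2 are: {(0,0), (0,5)}; {(0,0), (1,0)}; {(0,0), (1,5)}.
So G has 3 subgroups of order 2.

3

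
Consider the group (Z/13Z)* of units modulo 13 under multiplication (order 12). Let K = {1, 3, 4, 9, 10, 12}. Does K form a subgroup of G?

Yes

|K| = 6 divides |G| = 12, consistent with Lagrange.
K contains the identity, every element's inverse is in K, and K is closed under ·: it is a subgroup.
In fact K = ⟨4⟩.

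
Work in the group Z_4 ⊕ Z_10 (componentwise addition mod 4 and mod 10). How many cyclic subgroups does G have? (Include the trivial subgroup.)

12

Each element a generates a cyclic subgroup ⟨a⟩; distinct elements may generate the same one (a cyclic group of order d has φ(d) generators).
Cyclic subgroups by order — order 1: 1; order 2: 3; order 4: 2; order 5: 1; order 10: 3; order 20: 2.
Total: 12.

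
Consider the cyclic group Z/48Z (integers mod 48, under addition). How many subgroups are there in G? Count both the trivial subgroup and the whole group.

A cyclic group of order 48 has exactly one subgroup for each divisor of 48.
Divisors of 48: 1, 2, 3, 4, 6, 8, 12, 16, 24, 48.
So Z/48Z has 10 subgroups.

10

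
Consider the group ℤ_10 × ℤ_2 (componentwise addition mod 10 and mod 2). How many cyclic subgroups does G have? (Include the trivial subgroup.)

8

Each element a generates a cyclic subgroup ⟨a⟩; distinct elements may generate the same one (a cyclic group of order d has φ(d) generators).
Cyclic subgroups by order — order 1: 1; order 2: 3; order 5: 1; order 10: 3.
Total: 8.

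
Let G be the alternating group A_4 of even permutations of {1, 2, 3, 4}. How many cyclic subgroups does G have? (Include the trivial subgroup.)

8

Each element a generates a cyclic subgroup ⟨a⟩; distinct elements may generate the same one (a cyclic group of order d has φ(d) generators).
Cyclic subgroups by order — order 1: 1; order 2: 3; order 3: 4.
Total: 8.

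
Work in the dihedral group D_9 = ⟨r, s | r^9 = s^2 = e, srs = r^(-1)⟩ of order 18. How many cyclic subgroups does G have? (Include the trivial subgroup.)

Group the elements of G by the cyclic subgroup they generate; each cyclic subgroup of order d accounts for φ(d) elements.
Cyclic subgroups by order — order 1: 1; order 2: 9; order 3: 1; order 9: 1.
Total: 12.

12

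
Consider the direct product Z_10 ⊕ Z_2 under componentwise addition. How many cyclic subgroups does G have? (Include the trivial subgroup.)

8

A cyclic subgroup of order d is generated by each of its φ(d) elements of order d, so the cyclic subgroups of order d number (#elements of order d)/φ(d).
Cyclic subgroups by order — order 1: 1; order 2: 3; order 5: 1; order 10: 3.
Total: 8.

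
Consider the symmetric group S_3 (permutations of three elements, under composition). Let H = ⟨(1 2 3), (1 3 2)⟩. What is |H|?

|⟨(1 2 3)⟩| = 3 and |⟨(1 3 2)⟩| = 3, so |H| is a multiple of lcm(3, 3) = 3 and divides |G| = 6.
Closing under the operation: H = {e, (1 2 3), (1 3 2)}, so |H| = 3.

3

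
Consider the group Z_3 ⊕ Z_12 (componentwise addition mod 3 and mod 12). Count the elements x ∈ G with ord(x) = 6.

8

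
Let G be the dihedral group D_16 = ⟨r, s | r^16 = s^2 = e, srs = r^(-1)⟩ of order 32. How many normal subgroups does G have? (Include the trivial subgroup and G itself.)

G has 36 subgroups. Checking conjugation-invariance by order — order 1: 1/1 normal; order 2: 1/17 normal; order 4: 1/9 normal; order 8: 1/5 normal; order 16: 3/3 normal; order 32: 1/1 normal.
Total normal subgroups: 8.

8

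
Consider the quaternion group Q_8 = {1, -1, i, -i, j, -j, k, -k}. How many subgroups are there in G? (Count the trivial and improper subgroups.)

6

|G| = 8, so by Lagrange every subgroup order divides 8. Divisors: 1, 2, 4, 8.
Subgroups by order — order 1: 1; order 2: 1; order 4: 3; order 8: 1.
Total: 1 + 1 + 3 + 1 = 6.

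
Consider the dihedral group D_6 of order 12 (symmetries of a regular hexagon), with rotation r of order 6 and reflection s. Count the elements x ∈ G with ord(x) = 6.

The elements of order 6 are: r, r^5.
That's 2.

2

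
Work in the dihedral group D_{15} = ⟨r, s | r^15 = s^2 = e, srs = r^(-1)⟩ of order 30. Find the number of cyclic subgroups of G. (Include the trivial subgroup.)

19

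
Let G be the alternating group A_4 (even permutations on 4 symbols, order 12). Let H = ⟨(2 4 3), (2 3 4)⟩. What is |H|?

3

|⟨(2 4 3)⟩| = 3 and |⟨(2 3 4)⟩| = 3, so |H| is a multiple of lcm(3, 3) = 3 and divides |G| = 12.
Closing under the operation: H = {e, (2 3 4), (2 4 3)}, so |H| = 3.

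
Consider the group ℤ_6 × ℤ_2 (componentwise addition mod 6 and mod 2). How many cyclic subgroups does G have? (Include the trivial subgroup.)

Each element a generates a cyclic subgroup ⟨a⟩; distinct elements may generate the same one (a cyclic group of order d has φ(d) generators).
Cyclic subgroups by order — order 1: 1; order 2: 3; order 3: 1; order 6: 3.
Total: 8.

8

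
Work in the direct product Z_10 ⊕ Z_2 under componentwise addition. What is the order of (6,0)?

The order of (6,0) in Z_10 × Z_2 is lcm(ord(6) in Z_10, ord(0) in Z_2).
ord(6) = 5 and ord(0) = 1, so |⟨(6,0)⟩| = lcm(5, 1) = 5.

5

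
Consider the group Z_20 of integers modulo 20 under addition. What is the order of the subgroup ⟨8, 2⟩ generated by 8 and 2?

|⟨8⟩| = 5 and |⟨2⟩| = 10, so |H| is a multiple of lcm(5, 10) = 10 and divides |G| = 20.
Closing under the operation: H = {0, 2, 4, 6, 8, 10, 12, 14, 16, 18}, so |H| = 10.

10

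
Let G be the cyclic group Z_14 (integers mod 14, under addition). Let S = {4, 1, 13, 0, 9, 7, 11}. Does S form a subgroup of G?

4 ∈ S but its inverse 10 ∉ S, so S is not a subgroup.

No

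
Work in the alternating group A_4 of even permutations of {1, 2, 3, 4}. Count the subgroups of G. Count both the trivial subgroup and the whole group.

10

|G| = 12, so by Lagrange every subgroup order divides 12. Divisors: 1, 2, 3, 4, 6, 12.
Subgroups by order — order 1: 1; order 2: 3; order 3: 4; order 4: 1; order 6: 0; order 12: 1.
Total: 1 + 3 + 4 + 1 + 0 + 1 = 10.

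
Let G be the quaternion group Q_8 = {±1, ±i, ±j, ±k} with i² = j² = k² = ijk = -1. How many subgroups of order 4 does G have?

|G| = 8 and 4 | 8, so subgroups of order 4 are possible by Lagrange.
The subgroups of order 4 are: {1, -1, i, -i}; {1, -1, j, -j}; {1, -1, k, -k}.
So G has 3 subgroups of order 4.

3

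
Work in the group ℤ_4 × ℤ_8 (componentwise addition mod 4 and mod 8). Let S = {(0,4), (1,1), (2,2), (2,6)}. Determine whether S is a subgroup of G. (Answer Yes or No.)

The identity (0,0) ∉ S, so S is not a subgroup.

No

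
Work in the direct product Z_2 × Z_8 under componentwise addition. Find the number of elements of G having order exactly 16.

An element (a,b) has order lcm(ord(a), ord(b)); count pairs with lcm equal to 16.
Enumerating gives 0 such elements.

0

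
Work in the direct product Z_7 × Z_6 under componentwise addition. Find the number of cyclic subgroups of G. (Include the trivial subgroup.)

8

Group the elements of G by the cyclic subgroup they generate; each cyclic subgroup of order d accounts for φ(d) elements.
Cyclic subgroups by order — order 1: 1; order 2: 1; order 3: 1; order 6: 1; order 7: 1; order 14: 1; order 21: 1; order 42: 1.
Total: 8.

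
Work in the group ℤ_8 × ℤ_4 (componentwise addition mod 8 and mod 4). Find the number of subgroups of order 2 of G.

3

|G| = 32 and 2 | 32, so subgroups of order 2 are possible by Lagrange.
The subgroups of order 2 are: {(0,0), (0,2)}; {(0,0), (4,0)}; {(0,0), (4,2)}.
So G has 3 subgroups of order 2.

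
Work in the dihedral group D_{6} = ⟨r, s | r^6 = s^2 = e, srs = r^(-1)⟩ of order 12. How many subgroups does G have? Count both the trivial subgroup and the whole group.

|G| = 12, so by Lagrange every subgroup order divides 12. Divisors: 1, 2, 3, 4, 6, 12.
Subgroups by order — order 1: 1; order 2: 7; order 3: 1; order 4: 3; order 6: 3; order 12: 1.
Total: 1 + 7 + 1 + 3 + 3 + 1 = 16.

16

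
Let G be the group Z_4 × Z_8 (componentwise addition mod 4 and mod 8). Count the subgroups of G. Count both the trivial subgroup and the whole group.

|G| = 32, so by Lagrange every subgroup order divides 32. Divisors: 1, 2, 4, 8, 16, 32.
Subgroups by order — order 1: 1; order 2: 3; order 4: 7; order 8: 7; order 16: 3; order 32: 1.
Total: 1 + 3 + 7 + 7 + 3 + 1 = 22.

22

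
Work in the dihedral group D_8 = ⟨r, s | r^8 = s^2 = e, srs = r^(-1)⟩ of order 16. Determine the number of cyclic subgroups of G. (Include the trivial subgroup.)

Each element a generates a cyclic subgroup ⟨a⟩; distinct elements may generate the same one (a cyclic group of order d has φ(d) generators).
Cyclic subgroups by order — order 1: 1; order 2: 9; order 4: 1; order 8: 1.
Total: 12.

12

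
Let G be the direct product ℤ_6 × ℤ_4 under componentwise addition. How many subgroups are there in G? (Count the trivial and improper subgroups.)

16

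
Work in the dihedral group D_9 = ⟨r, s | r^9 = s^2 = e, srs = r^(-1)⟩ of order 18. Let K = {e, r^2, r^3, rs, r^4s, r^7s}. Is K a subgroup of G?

r^2 ∈ K but its inverse r^7 ∉ K, so K is not a subgroup.

No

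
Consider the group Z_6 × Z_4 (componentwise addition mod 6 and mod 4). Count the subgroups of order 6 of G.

|G| = 24 and 6 | 24, so subgroups of order 6 are possible by Lagrange.
The subgroups of order 6 are: {(0,0), (0,2), (2,0), (2,2), (4,0), (4,2)}; {(0,0), (1,0), (2,0), (3,0), (4,0), (5,0)}; {(0,0), (1,2), (2,0), (3,2), (4,0), (5,2)}.
So G has 3 subgroups of order 6.

3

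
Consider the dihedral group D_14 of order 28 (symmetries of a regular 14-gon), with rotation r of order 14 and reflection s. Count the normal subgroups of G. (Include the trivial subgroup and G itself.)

7

G has 28 subgroups. Checking conjugation-invariance by order — order 1: 1/1 normal; order 2: 1/15 normal; order 4: 0/7 normal; order 7: 1/1 normal; order 14: 3/3 normal; order 28: 1/1 normal.
Total normal subgroups: 7.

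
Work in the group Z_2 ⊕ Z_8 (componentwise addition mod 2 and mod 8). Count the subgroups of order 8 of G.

|G| = 16 and 8 | 16, so subgroups of order 8 are possible by Lagrange.
The subgroups of order 8 are: {(0,0), (0,1), (0,2), (0,3), (0,4), (0,5), (0,6), (0,7)}; {(0,0), (0,2), (0,4), (0,6), (1,0), (1,2), (1,4), (1,6)}; {(0,0), (0,2), (0,4), (0,6), (1,1), (1,3), (1,5), (1,7)}.
So G has 3 subgroups of order 8.

3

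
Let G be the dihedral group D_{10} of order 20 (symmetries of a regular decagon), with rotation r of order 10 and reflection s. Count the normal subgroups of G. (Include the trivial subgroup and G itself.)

7

G has 22 subgroups. Checking conjugation-invariance by order — order 1: 1/1 normal; order 2: 1/11 normal; order 4: 0/5 normal; order 5: 1/1 normal; order 10: 3/3 normal; order 20: 1/1 normal.
Total normal subgroups: 7.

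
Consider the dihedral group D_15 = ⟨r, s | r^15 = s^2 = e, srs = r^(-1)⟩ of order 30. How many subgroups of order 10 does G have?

3

|G| = 30 and 10 | 30, so subgroups of order 10 are possible by Lagrange.
The subgroups of order 10 are: {e, r^3, r^6, r^9, r^12, rs, r^4s, r^7s, r^10s, r^13s}; {e, r^3, r^6, r^9, r^12, r^2s, r^5s, r^8s, r^11s, r^14s}; {e, r^3, r^6, r^9, r^12, s, r^3s, r^6s, r^9s, r^12s}.
So G has 3 subgroups of order 10.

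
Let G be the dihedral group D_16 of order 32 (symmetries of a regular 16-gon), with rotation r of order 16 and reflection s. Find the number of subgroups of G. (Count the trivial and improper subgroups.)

|G| = 32, so by Lagrange every subgroup order divides 32. Divisors: 1, 2, 4, 8, 16, 32.
Subgroups by order — order 1: 1; order 2: 17; order 4: 9; order 8: 5; order 16: 3; order 32: 1.
Total: 1 + 17 + 9 + 5 + 3 + 1 = 36.

36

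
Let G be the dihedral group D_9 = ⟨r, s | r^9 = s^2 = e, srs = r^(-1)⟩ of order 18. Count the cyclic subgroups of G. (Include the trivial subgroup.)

12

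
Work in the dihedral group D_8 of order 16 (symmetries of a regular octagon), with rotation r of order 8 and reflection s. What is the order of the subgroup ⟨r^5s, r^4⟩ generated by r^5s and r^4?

4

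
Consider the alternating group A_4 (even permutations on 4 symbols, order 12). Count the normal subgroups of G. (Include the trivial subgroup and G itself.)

3

G has 10 subgroups. Checking conjugation-invariance by order — order 1: 1/1 normal; order 2: 0/3 normal; order 3: 0/4 normal; order 4: 1/1 normal; order 12: 1/1 normal.
Total normal subgroups: 3.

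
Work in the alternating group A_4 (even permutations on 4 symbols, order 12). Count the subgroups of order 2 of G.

3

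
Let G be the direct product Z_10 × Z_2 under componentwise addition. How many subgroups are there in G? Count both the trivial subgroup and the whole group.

|G| = 20, so by Lagrange every subgroup order divides 20. Divisors: 1, 2, 4, 5, 10, 20.
Subgroups by order — order 1: 1; order 2: 3; order 4: 1; order 5: 1; order 10: 3; order 20: 1.
Total: 1 + 3 + 1 + 1 + 3 + 1 = 10.

10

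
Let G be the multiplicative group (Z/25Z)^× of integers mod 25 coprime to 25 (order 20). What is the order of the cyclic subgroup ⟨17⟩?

20

Compute successive powers of 17 mod 25: 17, 14, 13, 21, 7, 19, 23, 16, …; 17^20 ≡ 1 (mod 25).
So |⟨17⟩| = 20.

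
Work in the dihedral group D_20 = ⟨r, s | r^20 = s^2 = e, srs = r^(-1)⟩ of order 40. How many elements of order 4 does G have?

2

The elements of order 4 are: r^5, r^15.
That's 2.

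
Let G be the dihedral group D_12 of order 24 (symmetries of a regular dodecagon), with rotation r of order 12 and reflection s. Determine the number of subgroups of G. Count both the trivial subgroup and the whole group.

|G| = 24, so by Lagrange every subgroup order divides 24. Divisors: 1, 2, 3, 4, 6, 8, 12, 24.
Subgroups by order — order 1: 1; order 2: 13; order 3: 1; order 4: 7; order 6: 5; order 8: 3; order 12: 3; order 24: 1.
Total: 1 + 13 + 1 + 7 + 5 + 3 + 3 + 1 = 34.

34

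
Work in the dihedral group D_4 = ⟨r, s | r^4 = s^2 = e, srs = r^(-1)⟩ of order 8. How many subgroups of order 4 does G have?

3

|G| = 8 and 4 | 8, so subgroups of order 4 are possible by Lagrange.
The subgroups of order 4 are: {e, r, r^2, r^3}; {e, r^2, s, r^2s}; {e, r^2, rs, r^3s}.
So G has 3 subgroups of order 4.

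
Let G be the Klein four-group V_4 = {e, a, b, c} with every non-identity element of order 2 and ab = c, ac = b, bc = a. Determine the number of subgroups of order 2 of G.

|G| = 4 and 2 | 4, so subgroups of order 2 are possible by Lagrange.
The subgroups of order 2 are: {e, a}; {e, b}; {e, c}.
So G has 3 subgroups of order 2.

3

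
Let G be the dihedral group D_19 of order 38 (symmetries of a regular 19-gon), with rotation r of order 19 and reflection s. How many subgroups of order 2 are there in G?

19

|G| = 38 and 2 | 38, so subgroups of order 2 are possible by Lagrange.
The subgroups of order 2 are: {e, r^10s}; {e, r^11s}; {e, r^12s}; {e, r^13s}; … (19 in all).
So G has 19 subgroups of order 2.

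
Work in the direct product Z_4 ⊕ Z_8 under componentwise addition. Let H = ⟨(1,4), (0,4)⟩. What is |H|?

8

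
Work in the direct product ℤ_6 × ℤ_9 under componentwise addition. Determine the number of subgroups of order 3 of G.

4

|G| = 54 and 3 | 54, so subgroups of order 3 are possible by Lagrange.
The subgroups of order 3 are: {(0,0), (0,3), (0,6)}; {(0,0), (2,0), (4,0)}; {(0,0), (2,3), (4,6)}; {(0,0), (2,6), (4,3)}.
So G has 4 subgroups of order 3.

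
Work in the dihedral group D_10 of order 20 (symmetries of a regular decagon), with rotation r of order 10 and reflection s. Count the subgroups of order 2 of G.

11

|G| = 20 and 2 | 20, so subgroups of order 2 are possible by Lagrange.
The subgroups of order 2 are: {e, r^2s}; {e, r^3s}; {e, r^4s}; {e, r^5}; … (11 in all).
So G has 11 subgroups of order 2.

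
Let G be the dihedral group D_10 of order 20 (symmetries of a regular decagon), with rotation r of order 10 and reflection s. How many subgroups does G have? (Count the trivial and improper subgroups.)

22

|G| = 20, so by Lagrange every subgroup order divides 20. Divisors: 1, 2, 4, 5, 10, 20.
Subgroups by order — order 1: 1; order 2: 11; order 4: 5; order 5: 1; order 10: 3; order 20: 1.
Total: 1 + 11 + 5 + 1 + 3 + 1 = 22.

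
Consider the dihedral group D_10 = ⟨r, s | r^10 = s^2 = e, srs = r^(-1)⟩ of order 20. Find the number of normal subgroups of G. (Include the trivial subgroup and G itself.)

7

G has 22 subgroups. Checking conjugation-invariance by order — order 1: 1/1 normal; order 2: 1/11 normal; order 4: 0/5 normal; order 5: 1/1 normal; order 10: 3/3 normal; order 20: 1/1 normal.
Total normal subgroups: 7.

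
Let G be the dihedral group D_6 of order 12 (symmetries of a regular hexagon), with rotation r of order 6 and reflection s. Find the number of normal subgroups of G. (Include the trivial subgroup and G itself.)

G has 16 subgroups. Checking conjugation-invariance by order — order 1: 1/1 normal; order 2: 1/7 normal; order 3: 1/1 normal; order 4: 0/3 normal; order 6: 3/3 normal; order 12: 1/1 normal.
Total normal subgroups: 7.

7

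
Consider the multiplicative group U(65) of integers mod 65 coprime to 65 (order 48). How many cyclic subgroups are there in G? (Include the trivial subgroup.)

20

Group the elements of G by the cyclic subgroup they generate; each cyclic subgroup of order d accounts for φ(d) elements.
Cyclic subgroups by order — order 1: 1; order 2: 3; order 3: 1; order 4: 6; order 6: 3; order 12: 6.
Total: 20.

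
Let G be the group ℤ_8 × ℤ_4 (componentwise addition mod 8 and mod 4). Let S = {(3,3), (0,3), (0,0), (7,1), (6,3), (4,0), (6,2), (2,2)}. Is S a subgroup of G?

No

(7,1) ∈ S but its inverse (1,3) ∉ S, so S is not a subgroup.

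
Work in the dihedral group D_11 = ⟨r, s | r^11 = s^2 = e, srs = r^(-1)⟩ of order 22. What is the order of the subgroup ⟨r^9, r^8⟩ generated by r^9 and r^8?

11

|⟨r^9⟩| = 11 and |⟨r^8⟩| = 11, so |H| is a multiple of lcm(11, 11) = 11 and divides |G| = 22.
Closing under the operation: H = {e, r, r^2, r^3, r^4, r^5, r^6, r^7, r^8, r^9, r^10}, so |H| = 11.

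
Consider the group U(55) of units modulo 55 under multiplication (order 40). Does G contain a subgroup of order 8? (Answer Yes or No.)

8 | 40. A subgroup of order 8 is {1, 12, 21, 23, 32, 34, 43, 54}.

Yes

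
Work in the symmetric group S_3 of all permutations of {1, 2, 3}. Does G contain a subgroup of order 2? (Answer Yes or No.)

2 | 6. A subgroup of order 2 is {e, (1 2)}.

Yes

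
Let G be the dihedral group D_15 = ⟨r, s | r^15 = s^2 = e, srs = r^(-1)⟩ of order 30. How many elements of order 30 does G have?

0

No element of G has order 30 (even though 30 | 30).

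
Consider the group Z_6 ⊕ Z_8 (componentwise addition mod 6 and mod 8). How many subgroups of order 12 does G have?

|G| = 48 and 12 | 48, so subgroups of order 12 are possible by Lagrange.
The subgroups of order 12 are: {(0,0), (0,2), (0,4), (0,6), (2,0), (2,2), (2,4), (2,6), (4,0), (4,2), (4,4), (4,6)}; {(0,0), (0,4), (1,0), (1,4), (2,0), (2,4), (3,0), (3,4), (4,0), (4,4), (5,0), (5,4)}; {(0,0), (0,4), (1,2), (1,6), (2,0), (2,4), (3,2), (3,6), (4,0), (4,4), (5,2), (5,6)}.
So G has 3 subgroups of order 12.

3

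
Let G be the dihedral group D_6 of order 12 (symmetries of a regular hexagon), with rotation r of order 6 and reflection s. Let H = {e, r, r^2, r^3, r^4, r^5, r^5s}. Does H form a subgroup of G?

No

|H| = 7 does not divide |G| = 12, so by Lagrange H is not a subgroup.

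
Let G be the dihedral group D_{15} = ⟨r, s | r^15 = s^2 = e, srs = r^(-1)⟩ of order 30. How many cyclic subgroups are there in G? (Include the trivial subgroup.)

19

Group the elements of G by the cyclic subgroup they generate; each cyclic subgroup of order d accounts for φ(d) elements.
Cyclic subgroups by order — order 1: 1; order 2: 15; order 3: 1; order 5: 1; order 15: 1.
Total: 19.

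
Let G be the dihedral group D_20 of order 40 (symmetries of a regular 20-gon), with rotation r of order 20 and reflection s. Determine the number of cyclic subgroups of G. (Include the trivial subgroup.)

Each element a generates a cyclic subgroup ⟨a⟩; distinct elements may generate the same one (a cyclic group of order d has φ(d) generators).
Cyclic subgroups by order — order 1: 1; order 2: 21; order 4: 1; order 5: 1; order 10: 1; order 20: 1.
Total: 26.

26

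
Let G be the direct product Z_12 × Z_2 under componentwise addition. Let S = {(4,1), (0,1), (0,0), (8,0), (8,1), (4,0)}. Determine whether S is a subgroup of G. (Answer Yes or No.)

|S| = 6 divides |G| = 24, consistent with Lagrange.
S contains the identity, every element's inverse is in S, and S is closed under +: it is a subgroup.
In fact S = ⟨(4,1)⟩.

Yes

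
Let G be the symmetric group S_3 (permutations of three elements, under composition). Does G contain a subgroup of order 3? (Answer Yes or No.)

Yes

3 | 6. A subgroup of order 3 is {e, (1 2 3), (1 3 2)}.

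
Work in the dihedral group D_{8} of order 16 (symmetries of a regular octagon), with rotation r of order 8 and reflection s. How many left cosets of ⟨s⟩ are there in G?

|⟨s⟩| = 2 and |G| = 16.
By Lagrange, [G : H] = |G|/|H| = 16/2 = 8.

8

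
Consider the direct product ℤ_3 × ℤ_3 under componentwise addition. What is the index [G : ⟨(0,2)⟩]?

3

|⟨(0,2)⟩| = 3 and |G| = 9.
By Lagrange, [G : H] = |G|/|H| = 9/3 = 3.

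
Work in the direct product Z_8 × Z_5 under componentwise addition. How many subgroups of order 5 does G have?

|G| = 40 and 5 | 40, so subgroups of order 5 are possible by Lagrange.
The subgroups of order 5 are: {(0,0), (0,1), (0,2), (0,3), (0,4)}.
So G has 1 subgroup of order 5.

1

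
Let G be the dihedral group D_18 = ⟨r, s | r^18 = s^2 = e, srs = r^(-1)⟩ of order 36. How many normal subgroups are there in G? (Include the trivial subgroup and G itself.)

G has 45 subgroups. Checking conjugation-invariance by order — order 1: 1/1 normal; order 2: 1/19 normal; order 3: 1/1 normal; order 4: 0/9 normal; order 6: 1/7 normal; order 9: 1/1 normal; order 12: 0/3 normal; order 18: 3/3 normal; order 36: 1/1 normal.
Total normal subgroups: 9.

9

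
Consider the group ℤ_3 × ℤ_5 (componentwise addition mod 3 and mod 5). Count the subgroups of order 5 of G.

1

|G| = 15 and 5 | 15, so subgroups of order 5 are possible by Lagrange.
The subgroups of order 5 are: {(0,0), (0,1), (0,2), (0,3), (0,4)}.
So G has 1 subgroup of order 5.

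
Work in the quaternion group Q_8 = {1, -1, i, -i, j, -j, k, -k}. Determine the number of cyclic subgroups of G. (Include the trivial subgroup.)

Each element a generates a cyclic subgroup ⟨a⟩; distinct elements may generate the same one (a cyclic group of order d has φ(d) generators).
Cyclic subgroups by order — order 1: 1; order 2: 1; order 4: 3.
Total: 5.

5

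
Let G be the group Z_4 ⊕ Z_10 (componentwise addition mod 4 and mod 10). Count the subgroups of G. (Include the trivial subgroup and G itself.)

16

|G| = 40, so by Lagrange every subgroup order divides 40. Divisors: 1, 2, 4, 5, 8, 10, 20, 40.
Subgroups by order — order 1: 1; order 2: 3; order 4: 3; order 5: 1; order 8: 1; order 10: 3; order 20: 3; order 40: 1.
Total: 1 + 3 + 3 + 1 + 1 + 3 + 3 + 1 = 16.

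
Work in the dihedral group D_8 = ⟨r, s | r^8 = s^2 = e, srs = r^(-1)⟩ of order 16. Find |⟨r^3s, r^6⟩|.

|⟨r^3s⟩| = 2 and |⟨r^6⟩| = 4, so |H| is a multiple of lcm(2, 4) = 4 and divides |G| = 16.
Closing under the operation: H = {e, r^2, r^4, r^6, rs, r^3s, r^5s, r^7s}, so |H| = 8.

8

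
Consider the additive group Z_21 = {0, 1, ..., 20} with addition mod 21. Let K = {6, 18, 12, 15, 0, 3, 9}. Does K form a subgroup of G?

|K| = 7 divides |G| = 21, consistent with Lagrange.
K contains the identity, every element's inverse is in K, and K is closed under +: it is a subgroup.
In fact K = ⟨18⟩.

Yes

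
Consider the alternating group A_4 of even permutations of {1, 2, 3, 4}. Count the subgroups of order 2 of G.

|G| = 12 and 2 | 12, so subgroups of order 2 are possible by Lagrange.
The subgroups of order 2 are: {e, (1 2)(3 4)}; {e, (1 3)(2 4)}; {e, (1 4)(2 3)}.
So G has 3 subgroups of order 2.

3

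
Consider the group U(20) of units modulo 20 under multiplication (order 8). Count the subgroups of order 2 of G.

3

|G| = 8 and 2 | 8, so subgroups of order 2 are possible by Lagrange.
The subgroups of order 2 are: {1, 11}; {1, 19}; {1, 9}.
So G has 3 subgroups of order 2.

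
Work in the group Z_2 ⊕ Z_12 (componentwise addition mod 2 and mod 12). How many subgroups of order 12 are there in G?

|G| = 24 and 12 | 24, so subgroups of order 12 are possible by Lagrange.
The subgroups of order 12 are: {(0,0), (0,1), (0,2), (0,3), (0,4), (0,5), (0,6), (0,7), (0,8), (0,9), (0,10), (0,11)}; {(0,0), (0,2), (0,4), (0,6), (0,8), (0,10), (1,0), (1,2), (1,4), (1,6), (1,8), (1,10)}; {(0,0), (0,2), (0,4), (0,6), (0,8), (0,10), (1,1), (1,3), (1,5), (1,7), (1,9), (1,11)}.
So G has 3 subgroups of order 12.

3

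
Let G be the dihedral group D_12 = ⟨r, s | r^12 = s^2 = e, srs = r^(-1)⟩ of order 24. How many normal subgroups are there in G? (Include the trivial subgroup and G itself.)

9

G has 34 subgroups. Checking conjugation-invariance by order — order 1: 1/1 normal; order 2: 1/13 normal; order 3: 1/1 normal; order 4: 1/7 normal; order 6: 1/5 normal; order 8: 0/3 normal; order 12: 3/3 normal; order 24: 1/1 normal.
Total normal subgroups: 9.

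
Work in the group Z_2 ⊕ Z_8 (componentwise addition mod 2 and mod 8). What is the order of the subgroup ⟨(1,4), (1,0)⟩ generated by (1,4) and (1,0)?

|⟨(1,4)⟩| = 2 and |⟨(1,0)⟩| = 2, so |H| is a multiple of lcm(2, 2) = 2 and divides |G| = 16.
Closing under the operation: H = {(0,0), (0,4), (1,0), (1,4)}, so |H| = 4.

4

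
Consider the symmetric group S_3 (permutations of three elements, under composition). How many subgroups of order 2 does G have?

3

|G| = 6 and 2 | 6, so subgroups of order 2 are possible by Lagrange.
The subgroups of order 2 are: {e, (1 2)}; {e, (1 3)}; {e, (2 3)}.
So G has 3 subgroups of order 2.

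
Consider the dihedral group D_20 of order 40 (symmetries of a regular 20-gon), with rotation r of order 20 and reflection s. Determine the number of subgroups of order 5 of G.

1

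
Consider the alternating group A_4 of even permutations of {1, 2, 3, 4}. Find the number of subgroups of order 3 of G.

|G| = 12 and 3 | 12, so subgroups of order 3 are possible by Lagrange.
The subgroups of order 3 are: {e, (1 2 3), (1 3 2)}; {e, (1 2 4), (1 4 2)}; {e, (1 3 4), (1 4 3)}; {e, (2 3 4), (2 4 3)}.
So G has 4 subgroups of order 3.

4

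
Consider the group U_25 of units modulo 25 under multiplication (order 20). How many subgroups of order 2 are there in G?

1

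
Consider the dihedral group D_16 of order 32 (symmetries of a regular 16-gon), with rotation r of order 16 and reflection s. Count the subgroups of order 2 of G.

|G| = 32 and 2 | 32, so subgroups of order 2 are possible by Lagrange.
The subgroups of order 2 are: {e, r^10s}; {e, r^11s}; {e, r^12s}; {e, r^13s}; … (17 in all).
So G has 17 subgroups of order 2.

17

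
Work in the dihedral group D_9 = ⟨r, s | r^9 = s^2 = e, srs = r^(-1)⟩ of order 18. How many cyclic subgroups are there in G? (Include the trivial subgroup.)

12

Group the elements of G by the cyclic subgroup they generate; each cyclic subgroup of order d accounts for φ(d) elements.
Cyclic subgroups by order — order 1: 1; order 2: 9; order 3: 1; order 9: 1.
Total: 12.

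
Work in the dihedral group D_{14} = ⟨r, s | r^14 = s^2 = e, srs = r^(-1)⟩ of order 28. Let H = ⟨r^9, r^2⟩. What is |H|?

|⟨r^9⟩| = 14 and |⟨r^2⟩| = 7, so |H| is a multiple of lcm(14, 7) = 14 and divides |G| = 28.
Closing under the operation: H = {e, r, r^2, r^3, r^4, r^5, r^6, r^7, r^8, r^9, r^10, r^11, r^12, r^13}, so |H| = 14.

14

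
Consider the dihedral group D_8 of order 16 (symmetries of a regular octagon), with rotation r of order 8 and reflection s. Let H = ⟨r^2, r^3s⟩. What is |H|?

8

|⟨r^2⟩| = 4 and |⟨r^3s⟩| = 2, so |H| is a multiple of lcm(4, 2) = 4 and divides |G| = 16.
Closing under the operation: H = {e, r^2, r^4, r^6, rs, r^3s, r^5s, r^7s}, so |H| = 8.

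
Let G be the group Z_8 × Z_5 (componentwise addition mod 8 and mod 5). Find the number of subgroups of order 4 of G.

|G| = 40 and 4 | 40, so subgroups of order 4 are possible by Lagrange.
The subgroups of order 4 are: {(0,0), (2,0), (4,0), (6,0)}.
So G has 1 subgroup of order 4.

1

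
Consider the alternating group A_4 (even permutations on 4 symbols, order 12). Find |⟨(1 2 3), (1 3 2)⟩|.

|⟨(1 2 3)⟩| = 3 and |⟨(1 3 2)⟩| = 3, so |H| is a multiple of lcm(3, 3) = 3 and divides |G| = 12.
Closing under the operation: H = {e, (1 2 3), (1 3 2)}, so |H| = 3.

3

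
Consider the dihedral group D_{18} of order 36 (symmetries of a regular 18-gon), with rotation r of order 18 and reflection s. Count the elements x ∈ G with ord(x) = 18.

The elements of order 18 are: r, r^5, r^7, r^11, r^13, r^17.
That's 6.

6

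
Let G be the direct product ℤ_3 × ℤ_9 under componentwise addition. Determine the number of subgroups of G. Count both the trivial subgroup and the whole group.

|G| = 27, so by Lagrange every subgroup order divides 27. Divisors: 1, 3, 9, 27.
Subgroups by order — order 1: 1; order 3: 4; order 9: 4; order 27: 1.
Total: 1 + 4 + 4 + 1 = 10.

10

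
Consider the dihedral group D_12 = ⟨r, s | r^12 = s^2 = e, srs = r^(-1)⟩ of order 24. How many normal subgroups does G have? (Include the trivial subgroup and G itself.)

9

G has 34 subgroups. Checking conjugation-invariance by order — order 1: 1/1 normal; order 2: 1/13 normal; order 3: 1/1 normal; order 4: 1/7 normal; order 6: 1/5 normal; order 8: 0/3 normal; order 12: 3/3 normal; order 24: 1/1 normal.
Total normal subgroups: 9.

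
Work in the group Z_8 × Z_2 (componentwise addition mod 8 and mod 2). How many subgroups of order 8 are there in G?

|G| = 16 and 8 | 16, so subgroups of order 8 are possible by Lagrange.
The subgroups of order 8 are: {(0,0), (0,1), (2,0), (2,1), (4,0), (4,1), (6,0), (6,1)}; {(0,0), (1,0), (2,0), (3,0), (4,0), (5,0), (6,0), (7,0)}; {(0,0), (1,1), (2,0), (3,1), (4,0), (5,1), (6,0), (7,1)}.
So G has 3 subgroups of order 8.

3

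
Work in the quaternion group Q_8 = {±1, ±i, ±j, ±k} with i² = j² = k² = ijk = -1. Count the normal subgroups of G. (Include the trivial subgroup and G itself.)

6

G has 6 subgroups. Checking conjugation-invariance by order — order 1: 1/1 normal; order 2: 1/1 normal; order 4: 3/3 normal; order 8: 1/1 normal.
Total normal subgroups: 6.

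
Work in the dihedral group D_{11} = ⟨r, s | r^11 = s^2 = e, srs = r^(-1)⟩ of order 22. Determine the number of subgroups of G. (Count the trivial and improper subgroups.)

14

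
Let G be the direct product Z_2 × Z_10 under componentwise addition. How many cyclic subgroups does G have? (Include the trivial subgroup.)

8

Each element a generates a cyclic subgroup ⟨a⟩; distinct elements may generate the same one (a cyclic group of order d has φ(d) generators).
Cyclic subgroups by order — order 1: 1; order 2: 3; order 5: 1; order 10: 3.
Total: 8.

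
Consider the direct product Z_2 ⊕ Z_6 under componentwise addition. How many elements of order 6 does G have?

6

An element (a,b) has order lcm(ord(a), ord(b)); count pairs with lcm equal to 6.
Enumerating gives 6 such elements.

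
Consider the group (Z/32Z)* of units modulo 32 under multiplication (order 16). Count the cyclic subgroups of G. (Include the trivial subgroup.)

8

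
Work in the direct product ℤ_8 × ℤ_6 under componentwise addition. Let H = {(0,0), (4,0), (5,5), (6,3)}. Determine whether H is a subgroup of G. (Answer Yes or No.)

(5,5) ∈ H but its inverse (3,1) ∉ H, so H is not a subgroup.

No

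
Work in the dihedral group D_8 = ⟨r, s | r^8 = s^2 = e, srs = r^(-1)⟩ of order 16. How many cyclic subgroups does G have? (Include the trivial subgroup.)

12

Each element a generates a cyclic subgroup ⟨a⟩; distinct elements may generate the same one (a cyclic group of order d has φ(d) generators).
Cyclic subgroups by order — order 1: 1; order 2: 9; order 4: 1; order 8: 1.
Total: 12.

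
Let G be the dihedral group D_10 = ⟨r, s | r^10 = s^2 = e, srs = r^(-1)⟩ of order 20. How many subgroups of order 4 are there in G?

|G| = 20 and 4 | 20, so subgroups of order 4 are possible by Lagrange.
The subgroups of order 4 are: {e, r^5, r^2s, r^7s}; {e, r^5, r^3s, r^8s}; {e, r^5, r^4s, r^9s}; {e, r^5, s, r^5s}; … (5 in all).
So G has 5 subgroups of order 4.

5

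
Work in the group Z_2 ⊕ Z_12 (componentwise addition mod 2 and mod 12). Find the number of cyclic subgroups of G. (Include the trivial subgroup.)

12

Each element a generates a cyclic subgroup ⟨a⟩; distinct elements may generate the same one (a cyclic group of order d has φ(d) generators).
Cyclic subgroups by order — order 1: 1; order 2: 3; order 3: 1; order 4: 2; order 6: 3; order 12: 2.
Total: 12.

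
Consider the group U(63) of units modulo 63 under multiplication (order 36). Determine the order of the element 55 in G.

Compute successive powers of 55 mod 63: 55, 1; 55^2 ≡ 1 (mod 63).
So |⟨55⟩| = 2.

2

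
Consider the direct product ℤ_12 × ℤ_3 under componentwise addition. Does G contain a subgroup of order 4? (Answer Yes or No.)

Yes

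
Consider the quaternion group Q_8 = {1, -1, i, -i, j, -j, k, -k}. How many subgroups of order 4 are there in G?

|G| = 8 and 4 | 8, so subgroups of order 4 are possible by Lagrange.
The subgroups of order 4 are: {1, -1, i, -i}; {1, -1, j, -j}; {1, -1, k, -k}.
So G has 3 subgroups of order 4.

3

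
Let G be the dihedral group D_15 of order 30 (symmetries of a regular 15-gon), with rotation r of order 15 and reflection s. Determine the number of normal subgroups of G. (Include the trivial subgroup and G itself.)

5

G has 28 subgroups. Checking conjugation-invariance by order — order 1: 1/1 normal; order 2: 0/15 normal; order 3: 1/1 normal; order 5: 1/1 normal; order 6: 0/5 normal; order 10: 0/3 normal; order 15: 1/1 normal; order 30: 1/1 normal.
Total normal subgroups: 5.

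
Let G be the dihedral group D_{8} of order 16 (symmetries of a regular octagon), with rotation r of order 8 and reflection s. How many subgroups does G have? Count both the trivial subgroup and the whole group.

19

|G| = 16, so by Lagrange every subgroup order divides 16. Divisors: 1, 2, 4, 8, 16.
Subgroups by order — order 1: 1; order 2: 9; order 4: 5; order 8: 3; order 16: 1.
Total: 1 + 9 + 5 + 3 + 1 = 19.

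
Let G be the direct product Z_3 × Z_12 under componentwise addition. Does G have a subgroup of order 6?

Yes

6 | 36. A subgroup of order 6 is {(0,0), (0,2), (0,4), (0,6), (0,8), (0,10)}.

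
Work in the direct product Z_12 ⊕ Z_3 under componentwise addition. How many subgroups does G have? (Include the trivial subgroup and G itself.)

18

|G| = 36, so by Lagrange every subgroup order divides 36. Divisors: 1, 2, 3, 4, 6, 9, 12, 18, 36.
Subgroups by order — order 1: 1; order 2: 1; order 3: 4; order 4: 1; order 6: 4; order 9: 1; order 12: 4; order 18: 1; order 36: 1.
Total: 1 + 1 + 4 + 1 + 4 + 1 + 4 + 1 + 1 = 18.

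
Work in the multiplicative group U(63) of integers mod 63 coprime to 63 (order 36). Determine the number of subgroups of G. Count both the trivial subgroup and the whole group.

|G| = 36, so by Lagrange every subgroup order divides 36. Divisors: 1, 2, 3, 4, 6, 9, 12, 18, 36.
Subgroups by order — order 1: 1; order 2: 3; order 3: 4; order 4: 1; order 6: 12; order 9: 1; order 12: 4; order 18: 3; order 36: 1.
Total: 1 + 3 + 4 + 1 + 12 + 1 + 4 + 3 + 1 = 30.

30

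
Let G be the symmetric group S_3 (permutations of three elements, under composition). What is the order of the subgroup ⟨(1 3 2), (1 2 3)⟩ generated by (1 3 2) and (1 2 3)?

|⟨(1 3 2)⟩| = 3 and |⟨(1 2 3)⟩| = 3, so |H| is a multiple of lcm(3, 3) = 3 and divides |G| = 6.
Closing under the operation: H = {e, (1 2 3), (1 3 2)}, so |H| = 3.

3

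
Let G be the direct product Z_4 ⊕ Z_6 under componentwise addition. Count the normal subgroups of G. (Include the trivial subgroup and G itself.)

G is abelian, so every subgroup is normal.
G has 16 subgroups in total, hence 16 normal subgroups.

16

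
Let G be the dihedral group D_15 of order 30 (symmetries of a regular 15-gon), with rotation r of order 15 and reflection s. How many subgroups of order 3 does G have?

|G| = 30 and 3 | 30, so subgroups of order 3 are possible by Lagrange.
The subgroups of order 3 are: {e, r^5, r^10}.
So G has 1 subgroup of order 3.

1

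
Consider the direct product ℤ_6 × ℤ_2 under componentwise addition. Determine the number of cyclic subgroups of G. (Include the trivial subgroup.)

Each element a generates a cyclic subgroup ⟨a⟩; distinct elements may generate the same one (a cyclic group of order d has φ(d) generators).
Cyclic subgroups by order — order 1: 1; order 2: 3; order 3: 1; order 6: 3.
Total: 8.

8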